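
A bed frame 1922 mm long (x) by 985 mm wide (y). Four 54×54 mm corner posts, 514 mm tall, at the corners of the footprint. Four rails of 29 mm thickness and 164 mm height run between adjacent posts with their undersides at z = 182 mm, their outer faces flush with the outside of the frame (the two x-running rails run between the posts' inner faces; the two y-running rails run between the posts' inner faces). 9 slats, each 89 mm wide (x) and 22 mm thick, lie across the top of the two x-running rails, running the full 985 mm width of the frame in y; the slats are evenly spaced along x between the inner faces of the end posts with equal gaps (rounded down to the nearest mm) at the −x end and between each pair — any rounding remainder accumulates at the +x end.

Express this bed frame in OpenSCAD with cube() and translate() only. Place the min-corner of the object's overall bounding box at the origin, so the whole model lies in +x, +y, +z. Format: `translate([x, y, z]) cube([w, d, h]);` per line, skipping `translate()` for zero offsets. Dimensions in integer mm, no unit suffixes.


// slat z = rail_z + rail_h = 182 + 164 = 346
// slat gap = ⌊(1814 − 9·89) / 10⌋ = 101
cube([54, 54, 514]);
translate([0, 931, 0]) cube([54, 54, 514]);
translate([1868, 0, 0]) cube([54, 54, 514]);
translate([1868, 931, 0]) cube([54, 54, 514]);
translate([54, 0, 182]) cube([1814, 29, 164]);
translate([54, 956, 182]) cube([1814, 29, 164]);
translate([0, 54, 182]) cube([29, 877, 164]);
translate([1893, 54, 182]) cube([29, 877, 164]);
translate([155, 0, 346]) cube([89, 985, 22]);
translate([345, 0, 346]) cube([89, 985, 22]);
translate([535, 0, 346]) cube([89, 985, 22]);
translate([725, 0, 346]) cube([89, 985, 22]);
translate([915, 0, 346]) cube([89, 985, 22]);
translate([1105, 0, 346]) cube([89, 985, 22]);
translate([1295, 0, 346]) cube([89, 985, 22]);
translate([1485, 0, 346]) cube([89, 985, 22]);
translate([1675, 0, 346]) cube([89, 985, 22]);


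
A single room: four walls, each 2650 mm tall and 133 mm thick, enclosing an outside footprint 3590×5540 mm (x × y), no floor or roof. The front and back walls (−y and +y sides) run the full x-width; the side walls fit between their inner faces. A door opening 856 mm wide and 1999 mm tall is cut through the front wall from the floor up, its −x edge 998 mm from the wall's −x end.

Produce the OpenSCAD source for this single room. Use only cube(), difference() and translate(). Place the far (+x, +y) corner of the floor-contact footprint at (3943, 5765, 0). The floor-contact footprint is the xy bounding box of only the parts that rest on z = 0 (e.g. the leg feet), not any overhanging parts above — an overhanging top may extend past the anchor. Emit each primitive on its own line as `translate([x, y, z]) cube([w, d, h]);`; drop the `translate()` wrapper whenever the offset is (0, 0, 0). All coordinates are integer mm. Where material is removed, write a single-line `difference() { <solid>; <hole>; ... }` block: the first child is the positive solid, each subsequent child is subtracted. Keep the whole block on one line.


difference() { translate([353, 225, 0]) cube([3590, 133, 2650]); translate([1351, 225, 0]) cube([856, 133, 1999]); }
translate([353, 5632, 0]) cube([3590, 133, 2650]);
translate([353, 358, 0]) cube([133, 5274, 2650]);
translate([3810, 358, 0]) cube([133, 5274, 2650]);


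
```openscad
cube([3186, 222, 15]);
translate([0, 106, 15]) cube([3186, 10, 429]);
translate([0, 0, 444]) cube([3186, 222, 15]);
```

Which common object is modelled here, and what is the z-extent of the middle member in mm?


An I-beam. The web height is 429 mm.

Two wide flanges with a thin centred web — an I-beam. Overall 459 mm minus two 15 mm flanges gives a web of 459 − 2·15 = 429 mm.


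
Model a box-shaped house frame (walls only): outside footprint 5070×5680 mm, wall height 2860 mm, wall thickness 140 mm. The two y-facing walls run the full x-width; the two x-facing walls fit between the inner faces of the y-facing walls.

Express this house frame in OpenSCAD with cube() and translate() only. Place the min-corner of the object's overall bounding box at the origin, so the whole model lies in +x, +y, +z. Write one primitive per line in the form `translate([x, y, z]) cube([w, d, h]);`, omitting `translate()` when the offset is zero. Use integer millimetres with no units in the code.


cube([5070, 140, 2860]);
translate([0, 5540, 0]) cube([5070, 140, 2860]);
translate([0, 140, 0]) cube([140, 5400, 2860]);
translate([4930, 140, 0]) cube([140, 5400, 2860]);


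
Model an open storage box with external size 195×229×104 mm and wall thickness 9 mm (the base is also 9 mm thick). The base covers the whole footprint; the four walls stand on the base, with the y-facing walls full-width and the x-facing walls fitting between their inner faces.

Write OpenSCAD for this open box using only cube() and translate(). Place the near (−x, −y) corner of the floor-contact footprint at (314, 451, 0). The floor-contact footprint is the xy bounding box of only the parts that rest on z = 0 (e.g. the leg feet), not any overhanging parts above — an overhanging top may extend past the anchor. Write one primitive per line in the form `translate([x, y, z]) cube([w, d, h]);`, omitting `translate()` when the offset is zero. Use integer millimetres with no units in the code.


translate([314, 451, 0]) cube([195, 229, 9]);
translate([314, 451, 9]) cube([195, 9, 95]);
translate([314, 671, 9]) cube([195, 9, 95]);
translate([314, 460, 9]) cube([9, 211, 95]);
translate([500, 460, 9]) cube([9, 211, 95]);


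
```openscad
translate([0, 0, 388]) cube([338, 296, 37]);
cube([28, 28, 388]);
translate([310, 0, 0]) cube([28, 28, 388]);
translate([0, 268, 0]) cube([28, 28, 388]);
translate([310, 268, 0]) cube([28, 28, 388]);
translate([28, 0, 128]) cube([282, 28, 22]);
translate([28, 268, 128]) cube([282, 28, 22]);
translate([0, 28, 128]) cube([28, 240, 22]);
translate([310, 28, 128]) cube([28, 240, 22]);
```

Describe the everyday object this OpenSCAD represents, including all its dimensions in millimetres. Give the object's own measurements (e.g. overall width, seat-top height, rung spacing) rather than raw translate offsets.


A four-legged stool. The seat is a 338×296×37 mm slab whose top surface is at z = 425 mm; four square legs, each 28×28 mm in cross-section, run from the floor (z = 0) to the underside of the seat, each flush with a corner of the seat. Four stretchers, 28 mm wide and 22 mm tall, connect adjacent legs with their undersides at z = 128 mm, each running between the inner faces of the legs it joins and aligned with the legs' outer faces on the other axis.


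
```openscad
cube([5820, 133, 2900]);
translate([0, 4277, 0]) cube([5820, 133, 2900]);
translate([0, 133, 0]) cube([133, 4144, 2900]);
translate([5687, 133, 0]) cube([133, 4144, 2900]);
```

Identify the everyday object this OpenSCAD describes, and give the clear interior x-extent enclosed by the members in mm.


A house (or room) frame. The interior width is 5554 mm.

Four 2900 mm walls enclosing a rectangle with no floor or roof — a room or house frame. Outside width is 5820 mm and wall thickness is 133 mm, so the interior width is 5820 − 2 × 133 = 5554 mm.


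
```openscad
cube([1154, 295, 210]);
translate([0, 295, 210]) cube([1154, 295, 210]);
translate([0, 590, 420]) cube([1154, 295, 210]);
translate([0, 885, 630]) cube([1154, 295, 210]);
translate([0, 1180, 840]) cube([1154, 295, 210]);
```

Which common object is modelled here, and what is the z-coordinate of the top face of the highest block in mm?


A staircase. The total rise is 1050 mm.

5 identical blocks, each offset up and back from the previous — a staircase. Each step is 210 mm tall and there are 5 of them, so the total rise is 5 × 210 = 1050 mm.


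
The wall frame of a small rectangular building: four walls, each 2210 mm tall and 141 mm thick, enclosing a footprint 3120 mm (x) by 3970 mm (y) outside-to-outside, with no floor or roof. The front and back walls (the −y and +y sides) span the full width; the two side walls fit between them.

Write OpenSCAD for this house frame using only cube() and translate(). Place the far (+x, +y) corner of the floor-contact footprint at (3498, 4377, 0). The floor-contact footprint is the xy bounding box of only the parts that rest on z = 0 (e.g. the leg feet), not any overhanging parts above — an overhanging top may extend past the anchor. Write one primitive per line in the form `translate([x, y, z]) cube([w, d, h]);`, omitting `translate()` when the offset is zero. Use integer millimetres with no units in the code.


translate([378, 407, 0]) cube([3120, 141, 2210]);
translate([378, 4236, 0]) cube([3120, 141, 2210]);
translate([378, 548, 0]) cube([141, 3688, 2210]);
translate([3357, 548, 0]) cube([141, 3688, 2210]);


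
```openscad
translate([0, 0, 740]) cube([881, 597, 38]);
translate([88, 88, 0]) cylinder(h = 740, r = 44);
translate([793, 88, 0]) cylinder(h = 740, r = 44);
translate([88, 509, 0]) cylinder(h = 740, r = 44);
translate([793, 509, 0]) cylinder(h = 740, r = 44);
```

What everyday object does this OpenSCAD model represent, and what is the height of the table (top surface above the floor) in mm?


A table. The table height is 778 mm.

A 881×597×38 slab sits at z = 740 on four Ø88 mm round legs — a table. The top surface is at 740 + 38 = 778 mm.


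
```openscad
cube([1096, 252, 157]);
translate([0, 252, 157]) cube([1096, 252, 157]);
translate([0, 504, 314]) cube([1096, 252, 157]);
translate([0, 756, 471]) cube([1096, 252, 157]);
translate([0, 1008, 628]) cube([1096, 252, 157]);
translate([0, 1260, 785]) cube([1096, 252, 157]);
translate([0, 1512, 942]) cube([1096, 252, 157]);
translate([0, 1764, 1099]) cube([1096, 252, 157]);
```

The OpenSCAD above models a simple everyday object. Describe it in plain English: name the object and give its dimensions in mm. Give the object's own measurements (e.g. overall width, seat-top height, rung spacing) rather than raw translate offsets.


A straight staircase of 8 solid steps. Each step is 1096 mm wide (x), 252 mm deep (y, the going) and 157 mm tall (the rise). The first step rests on the floor; each subsequent step sits one going further in +y and one rise higher in +z, directly behind and above the previous step with no overlap.


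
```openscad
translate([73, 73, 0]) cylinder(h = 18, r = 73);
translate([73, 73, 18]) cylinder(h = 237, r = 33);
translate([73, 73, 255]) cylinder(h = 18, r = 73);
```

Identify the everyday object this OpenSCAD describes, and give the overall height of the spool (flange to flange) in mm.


A spool. The overall height is 273 mm.

Three coaxial cylinders, large–small–large — a spool. Two 18 mm flanges and a 237 mm core give 18 + 237 + 18 = 273 mm.


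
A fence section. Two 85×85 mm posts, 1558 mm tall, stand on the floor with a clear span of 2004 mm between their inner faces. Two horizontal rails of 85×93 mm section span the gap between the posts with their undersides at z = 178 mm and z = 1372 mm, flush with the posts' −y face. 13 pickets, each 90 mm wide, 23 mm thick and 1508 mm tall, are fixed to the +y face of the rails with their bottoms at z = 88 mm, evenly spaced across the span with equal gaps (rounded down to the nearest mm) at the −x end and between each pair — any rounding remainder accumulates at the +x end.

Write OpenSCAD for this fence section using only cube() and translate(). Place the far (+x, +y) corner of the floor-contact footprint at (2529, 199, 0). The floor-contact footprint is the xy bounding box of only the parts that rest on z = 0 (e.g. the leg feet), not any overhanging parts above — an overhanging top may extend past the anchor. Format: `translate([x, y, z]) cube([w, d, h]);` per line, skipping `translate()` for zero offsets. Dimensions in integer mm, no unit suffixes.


translate([355, 114, 0]) cube([85, 85, 1558]);
translate([2444, 114, 0]) cube([85, 85, 1558]);
translate([440, 114, 178]) cube([2004, 85, 93]);
translate([440, 114, 1372]) cube([2004, 85, 93]);
translate([499, 199, 88]) cube([90, 23, 1508]);
translate([648, 199, 88]) cube([90, 23, 1508]);
translate([797, 199, 88]) cube([90, 23, 1508]);
translate([946, 199, 88]) cube([90, 23, 1508]);
translate([1095, 199, 88]) cube([90, 23, 1508]);
translate([1244, 199, 88]) cube([90, 23, 1508]);
translate([1393, 199, 88]) cube([90, 23, 1508]);
translate([1542, 199, 88]) cube([90, 23, 1508]);
translate([1691, 199, 88]) cube([90, 23, 1508]);
translate([1840, 199, 88]) cube([90, 23, 1508]);
translate([1989, 199, 88]) cube([90, 23, 1508]);
translate([2138, 199, 88]) cube([90, 23, 1508]);
translate([2287, 199, 88]) cube([90, 23, 1508]);


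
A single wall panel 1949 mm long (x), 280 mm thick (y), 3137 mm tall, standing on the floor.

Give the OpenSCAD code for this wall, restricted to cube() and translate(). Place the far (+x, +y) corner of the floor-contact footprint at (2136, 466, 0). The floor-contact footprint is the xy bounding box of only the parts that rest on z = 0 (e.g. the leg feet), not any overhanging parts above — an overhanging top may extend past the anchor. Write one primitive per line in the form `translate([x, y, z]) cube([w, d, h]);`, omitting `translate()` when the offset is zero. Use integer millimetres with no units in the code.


translate([187, 186, 0]) cube([1949, 280, 3137]);


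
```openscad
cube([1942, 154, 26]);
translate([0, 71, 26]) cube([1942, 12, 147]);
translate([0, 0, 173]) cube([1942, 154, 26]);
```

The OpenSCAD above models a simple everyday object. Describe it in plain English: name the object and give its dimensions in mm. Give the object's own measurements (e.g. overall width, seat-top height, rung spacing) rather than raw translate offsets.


An I-beam lying along x, 1942 mm long. Overall section height 199 mm. Two flanges 154 mm wide (y) and 26 mm thick, one on the floor and one at the top; a web 12 mm thick runs between them, centred on the flange width.


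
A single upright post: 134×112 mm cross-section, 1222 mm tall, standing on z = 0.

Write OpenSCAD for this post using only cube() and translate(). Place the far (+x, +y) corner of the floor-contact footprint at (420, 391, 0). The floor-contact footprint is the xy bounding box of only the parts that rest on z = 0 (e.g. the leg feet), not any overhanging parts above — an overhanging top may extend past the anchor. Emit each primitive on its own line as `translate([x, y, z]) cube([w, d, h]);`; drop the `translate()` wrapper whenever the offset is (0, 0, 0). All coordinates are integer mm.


translate([286, 279, 0]) cube([134, 112, 1222]);


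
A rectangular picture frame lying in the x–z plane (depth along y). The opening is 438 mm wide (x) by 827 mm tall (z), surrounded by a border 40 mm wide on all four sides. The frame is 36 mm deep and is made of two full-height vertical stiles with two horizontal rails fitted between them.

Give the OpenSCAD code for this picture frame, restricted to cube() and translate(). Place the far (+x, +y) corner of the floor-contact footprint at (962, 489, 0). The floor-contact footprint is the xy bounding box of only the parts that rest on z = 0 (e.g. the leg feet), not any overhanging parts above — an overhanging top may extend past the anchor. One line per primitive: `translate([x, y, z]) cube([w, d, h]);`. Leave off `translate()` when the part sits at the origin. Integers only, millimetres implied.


translate([444, 453, 0]) cube([40, 36, 907]);
translate([922, 453, 0]) cube([40, 36, 907]);
translate([484, 453, 0]) cube([438, 36, 40]);
translate([484, 453, 867]) cube([438, 36, 40]);


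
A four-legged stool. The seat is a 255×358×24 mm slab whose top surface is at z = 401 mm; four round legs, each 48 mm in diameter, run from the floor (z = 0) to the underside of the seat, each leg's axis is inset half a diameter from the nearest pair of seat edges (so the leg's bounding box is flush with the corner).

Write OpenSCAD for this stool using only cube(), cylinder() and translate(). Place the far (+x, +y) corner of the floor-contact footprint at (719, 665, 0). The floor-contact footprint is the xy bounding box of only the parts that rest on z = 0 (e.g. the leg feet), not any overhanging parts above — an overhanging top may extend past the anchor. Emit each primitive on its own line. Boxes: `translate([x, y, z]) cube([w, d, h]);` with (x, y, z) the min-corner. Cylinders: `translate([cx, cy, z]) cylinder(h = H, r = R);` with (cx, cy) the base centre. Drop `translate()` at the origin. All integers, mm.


// leg_h = 401 - 24 = 377
translate([464, 307, 377]) cube([255, 358, 24]);
translate([488, 331, 0]) cylinder(h = 377, r = 24);
translate([695, 331, 0]) cylinder(h = 377, r = 24);
translate([488, 641, 0]) cylinder(h = 377, r = 24);
translate([695, 641, 0]) cylinder(h = 377, r = 24);


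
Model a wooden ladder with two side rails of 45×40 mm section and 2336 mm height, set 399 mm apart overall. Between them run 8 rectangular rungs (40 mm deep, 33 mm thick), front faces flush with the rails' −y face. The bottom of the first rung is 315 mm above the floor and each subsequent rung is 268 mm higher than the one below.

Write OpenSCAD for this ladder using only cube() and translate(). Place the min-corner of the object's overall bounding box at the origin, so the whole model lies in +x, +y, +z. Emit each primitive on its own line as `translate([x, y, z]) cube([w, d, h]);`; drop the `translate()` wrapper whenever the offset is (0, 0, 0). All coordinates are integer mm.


// rung span = 399 - 2*45 = 309
// rung[k] z = 315 + k*268
cube([45, 40, 2336]);
translate([354, 0, 0]) cube([45, 40, 2336]);
translate([45, 0, 315]) cube([309, 40, 33]);
translate([45, 0, 583]) cube([309, 40, 33]);
translate([45, 0, 851]) cube([309, 40, 33]);
translate([45, 0, 1119]) cube([309, 40, 33]);
translate([45, 0, 1387]) cube([309, 40, 33]);
translate([45, 0, 1655]) cube([309, 40, 33]);
translate([45, 0, 1923]) cube([309, 40, 33]);
translate([45, 0, 2191]) cube([309, 40, 33]);


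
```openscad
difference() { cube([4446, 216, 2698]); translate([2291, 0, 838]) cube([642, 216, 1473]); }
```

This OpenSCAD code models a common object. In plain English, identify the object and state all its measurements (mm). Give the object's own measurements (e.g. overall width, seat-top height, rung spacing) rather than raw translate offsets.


A wall 4446 mm long (x), 216 mm thick (y), 2698 mm tall, with a rectangular window opening cut through it. The opening is 642 mm wide and 1473 mm tall; its sill is at z = 838 mm and its near (−x) edge is 2291 mm from the wall's −x end. The opening passes through the full wall thickness.


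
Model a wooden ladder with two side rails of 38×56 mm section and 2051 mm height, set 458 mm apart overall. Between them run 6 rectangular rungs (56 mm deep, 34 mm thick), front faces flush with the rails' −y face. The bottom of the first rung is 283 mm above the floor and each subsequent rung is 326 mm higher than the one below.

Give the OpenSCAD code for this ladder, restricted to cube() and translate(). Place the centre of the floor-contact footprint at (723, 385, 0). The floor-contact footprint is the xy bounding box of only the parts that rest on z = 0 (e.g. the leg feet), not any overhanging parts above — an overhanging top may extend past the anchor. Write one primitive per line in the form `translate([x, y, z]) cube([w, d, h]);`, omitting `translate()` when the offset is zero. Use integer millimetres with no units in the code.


translate([494, 357, 0]) cube([38, 56, 2051]);
translate([914, 357, 0]) cube([38, 56, 2051]);
translate([532, 357, 283]) cube([382, 56, 34]);
translate([532, 357, 609]) cube([382, 56, 34]);
translate([532, 357, 935]) cube([382, 56, 34]);
translate([532, 357, 1261]) cube([382, 56, 34]);
translate([532, 357, 1587]) cube([382, 56, 34]);
translate([532, 357, 1913]) cube([382, 56, 34]);


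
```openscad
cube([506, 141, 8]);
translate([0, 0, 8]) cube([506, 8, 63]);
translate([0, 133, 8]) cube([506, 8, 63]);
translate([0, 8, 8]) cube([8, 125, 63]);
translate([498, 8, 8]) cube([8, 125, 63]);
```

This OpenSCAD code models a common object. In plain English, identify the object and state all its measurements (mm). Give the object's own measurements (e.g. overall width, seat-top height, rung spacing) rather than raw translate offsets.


An open-topped rectangular box: outside dimensions 506×141×71 mm, with a uniform wall and base thickness of 8 mm. The base is a full 506×141 slab on the floor; four walls sit on top of the base. The front and back walls (the −y and +y sides) span the full width; the two side walls fit between them.


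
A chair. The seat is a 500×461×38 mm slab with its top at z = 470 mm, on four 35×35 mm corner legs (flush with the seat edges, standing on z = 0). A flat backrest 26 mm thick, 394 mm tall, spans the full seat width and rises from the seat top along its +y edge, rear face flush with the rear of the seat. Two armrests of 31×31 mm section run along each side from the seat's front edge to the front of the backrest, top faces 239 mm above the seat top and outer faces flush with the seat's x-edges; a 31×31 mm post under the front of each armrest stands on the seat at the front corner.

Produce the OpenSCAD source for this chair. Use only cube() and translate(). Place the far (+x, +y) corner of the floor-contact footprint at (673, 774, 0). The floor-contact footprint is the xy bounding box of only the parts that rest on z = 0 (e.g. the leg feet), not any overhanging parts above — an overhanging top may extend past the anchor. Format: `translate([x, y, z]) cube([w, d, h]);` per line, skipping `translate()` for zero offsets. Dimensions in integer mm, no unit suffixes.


translate([173, 313, 432]) cube([500, 461, 38]);
translate([173, 313, 0]) cube([35, 35, 432]);
translate([638, 313, 0]) cube([35, 35, 432]);
translate([173, 739, 0]) cube([35, 35, 432]);
translate([638, 739, 0]) cube([35, 35, 432]);
translate([173, 748, 470]) cube([500, 26, 394]);
translate([173, 313, 678]) cube([31, 435, 31]);
translate([642, 313, 678]) cube([31, 435, 31]);
translate([173, 313, 470]) cube([31, 31, 208]);
translate([642, 313, 470]) cube([31, 31, 208]);


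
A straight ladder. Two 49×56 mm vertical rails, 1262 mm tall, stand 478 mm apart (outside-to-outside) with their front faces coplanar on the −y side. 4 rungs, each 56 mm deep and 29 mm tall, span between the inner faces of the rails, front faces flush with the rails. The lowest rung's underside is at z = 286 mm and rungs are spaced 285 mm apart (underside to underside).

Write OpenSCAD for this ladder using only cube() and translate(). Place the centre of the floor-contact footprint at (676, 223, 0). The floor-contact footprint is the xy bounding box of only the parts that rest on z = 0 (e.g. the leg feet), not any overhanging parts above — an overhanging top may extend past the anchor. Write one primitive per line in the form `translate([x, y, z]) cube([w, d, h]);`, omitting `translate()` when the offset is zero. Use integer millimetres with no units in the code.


translate([437, 195, 0]) cube([49, 56, 1262]);
translate([866, 195, 0]) cube([49, 56, 1262]);
translate([486, 195, 286]) cube([380, 56, 29]);
translate([486, 195, 571]) cube([380, 56, 29]);
translate([486, 195, 856]) cube([380, 56, 29]);
translate([486, 195, 1141]) cube([380, 56, 29]);


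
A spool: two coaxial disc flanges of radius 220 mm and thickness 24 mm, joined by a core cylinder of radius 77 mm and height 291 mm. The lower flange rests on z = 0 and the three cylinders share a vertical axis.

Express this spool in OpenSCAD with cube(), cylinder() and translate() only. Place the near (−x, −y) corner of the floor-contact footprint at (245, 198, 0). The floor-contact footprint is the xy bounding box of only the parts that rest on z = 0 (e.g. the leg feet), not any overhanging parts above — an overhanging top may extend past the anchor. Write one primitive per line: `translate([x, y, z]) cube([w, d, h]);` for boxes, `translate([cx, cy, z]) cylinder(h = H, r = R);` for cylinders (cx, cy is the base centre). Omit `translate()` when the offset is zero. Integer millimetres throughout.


translate([465, 418, 0]) cylinder(h = 24, r = 220);
translate([465, 418, 24]) cylinder(h = 291, r = 77);
translate([465, 418, 315]) cylinder(h = 24, r = 220);


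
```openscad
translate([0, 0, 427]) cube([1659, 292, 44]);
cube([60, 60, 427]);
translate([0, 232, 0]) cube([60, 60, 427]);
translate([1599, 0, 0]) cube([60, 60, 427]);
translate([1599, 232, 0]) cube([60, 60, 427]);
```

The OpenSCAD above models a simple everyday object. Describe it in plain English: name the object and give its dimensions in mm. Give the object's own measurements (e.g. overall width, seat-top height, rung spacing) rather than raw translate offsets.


A long wooden bench with a 1659 mm (x) × 292 mm (y) seat, 44 mm thick, its top surface 471 mm above the floor. Four 60 mm square legs at the seat corners, flush with the edges, run from z = 0 to the seat underside.


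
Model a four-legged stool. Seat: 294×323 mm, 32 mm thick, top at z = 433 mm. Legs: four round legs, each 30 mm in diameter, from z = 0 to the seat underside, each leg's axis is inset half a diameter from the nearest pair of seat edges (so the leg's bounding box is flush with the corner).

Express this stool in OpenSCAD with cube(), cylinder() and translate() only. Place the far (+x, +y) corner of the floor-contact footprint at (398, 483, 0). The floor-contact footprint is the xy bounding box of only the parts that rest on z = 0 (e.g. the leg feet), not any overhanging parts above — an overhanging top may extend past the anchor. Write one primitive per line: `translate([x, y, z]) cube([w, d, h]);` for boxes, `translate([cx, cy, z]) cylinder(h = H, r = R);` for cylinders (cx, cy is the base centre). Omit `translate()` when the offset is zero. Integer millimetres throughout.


// leg_h = 433 - 32 = 401
translate([104, 160, 401]) cube([294, 323, 32]);
translate([119, 175, 0]) cylinder(h = 401, r = 15);
translate([383, 175, 0]) cylinder(h = 401, r = 15);
translate([119, 468, 0]) cylinder(h = 401, r = 15);
translate([383, 468, 0]) cylinder(h = 401, r = 15);


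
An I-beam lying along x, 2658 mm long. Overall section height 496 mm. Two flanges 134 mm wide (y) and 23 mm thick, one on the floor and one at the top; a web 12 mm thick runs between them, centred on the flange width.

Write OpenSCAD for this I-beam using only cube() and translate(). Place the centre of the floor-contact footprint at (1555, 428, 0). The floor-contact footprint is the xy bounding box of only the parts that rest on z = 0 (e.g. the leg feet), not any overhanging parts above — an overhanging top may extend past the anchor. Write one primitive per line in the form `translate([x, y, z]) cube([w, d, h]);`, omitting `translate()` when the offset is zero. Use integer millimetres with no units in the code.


translate([226, 361, 0]) cube([2658, 134, 23]);
translate([226, 422, 23]) cube([2658, 12, 450]);
translate([226, 361, 473]) cube([2658, 134, 23]);


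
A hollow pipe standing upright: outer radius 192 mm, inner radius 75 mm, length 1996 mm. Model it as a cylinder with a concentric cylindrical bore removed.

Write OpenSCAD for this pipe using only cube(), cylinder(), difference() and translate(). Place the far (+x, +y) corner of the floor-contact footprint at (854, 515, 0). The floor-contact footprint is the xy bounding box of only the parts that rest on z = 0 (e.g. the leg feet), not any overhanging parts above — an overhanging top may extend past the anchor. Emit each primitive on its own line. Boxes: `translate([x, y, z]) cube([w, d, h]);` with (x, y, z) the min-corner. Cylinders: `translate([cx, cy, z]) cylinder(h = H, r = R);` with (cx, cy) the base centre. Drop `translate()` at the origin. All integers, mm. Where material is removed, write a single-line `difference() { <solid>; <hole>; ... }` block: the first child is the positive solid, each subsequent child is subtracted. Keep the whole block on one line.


difference() { translate([662, 323, 0]) cylinder(h = 1996, r = 192); translate([662, 323, 0]) cylinder(h = 1996, r = 75); }


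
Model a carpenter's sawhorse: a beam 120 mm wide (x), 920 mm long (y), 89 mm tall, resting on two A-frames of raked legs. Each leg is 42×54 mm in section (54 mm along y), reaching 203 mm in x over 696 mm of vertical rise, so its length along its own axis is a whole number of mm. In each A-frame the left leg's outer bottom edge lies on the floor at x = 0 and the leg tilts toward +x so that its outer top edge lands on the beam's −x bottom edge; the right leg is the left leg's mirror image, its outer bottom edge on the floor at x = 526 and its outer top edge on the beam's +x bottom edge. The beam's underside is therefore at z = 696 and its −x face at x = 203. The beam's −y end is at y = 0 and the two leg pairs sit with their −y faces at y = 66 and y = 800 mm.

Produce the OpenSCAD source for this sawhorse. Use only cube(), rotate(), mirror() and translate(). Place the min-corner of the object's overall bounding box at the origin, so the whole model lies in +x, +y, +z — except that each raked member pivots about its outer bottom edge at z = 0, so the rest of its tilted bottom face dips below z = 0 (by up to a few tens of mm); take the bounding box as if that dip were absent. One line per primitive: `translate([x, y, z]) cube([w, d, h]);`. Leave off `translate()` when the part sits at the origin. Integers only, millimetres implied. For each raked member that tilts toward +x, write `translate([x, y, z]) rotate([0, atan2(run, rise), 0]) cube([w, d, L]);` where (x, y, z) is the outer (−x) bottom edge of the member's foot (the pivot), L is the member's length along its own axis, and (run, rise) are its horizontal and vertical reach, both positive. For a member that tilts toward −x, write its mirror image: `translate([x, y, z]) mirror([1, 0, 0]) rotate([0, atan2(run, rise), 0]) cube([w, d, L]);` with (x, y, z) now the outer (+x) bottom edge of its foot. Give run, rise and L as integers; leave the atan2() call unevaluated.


// leg length = √(203² + 696²) = 725
// right-leg outer foot x = 2·203 + 120 = 526
// beam min-corner = (203, 0, 696)
translate([203, 0, 696]) cube([120, 920, 89]);
translate([0, 66, 0]) rotate([0, atan2(203, 696), 0]) cube([42, 54, 725]);
translate([526, 66, 0]) mirror([1, 0, 0]) rotate([0, atan2(203, 696), 0]) cube([42, 54, 725]);
translate([0, 800, 0]) rotate([0, atan2(203, 696), 0]) cube([42, 54, 725]);
translate([526, 800, 0]) mirror([1, 0, 0]) rotate([0, atan2(203, 696), 0]) cube([42, 54, 725]);


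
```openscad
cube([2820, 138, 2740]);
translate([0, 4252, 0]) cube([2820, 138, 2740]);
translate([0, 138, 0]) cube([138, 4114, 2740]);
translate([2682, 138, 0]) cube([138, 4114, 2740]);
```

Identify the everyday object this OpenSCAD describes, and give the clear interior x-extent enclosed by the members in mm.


A house (or room) frame. The interior width is 2544 mm.

Four 2740 mm walls enclosing a rectangle with no floor or roof — a room or house frame. Outside width is 2820 mm and wall thickness is 138 mm, so the interior width is 2820 − 2 × 138 = 2544 mm.


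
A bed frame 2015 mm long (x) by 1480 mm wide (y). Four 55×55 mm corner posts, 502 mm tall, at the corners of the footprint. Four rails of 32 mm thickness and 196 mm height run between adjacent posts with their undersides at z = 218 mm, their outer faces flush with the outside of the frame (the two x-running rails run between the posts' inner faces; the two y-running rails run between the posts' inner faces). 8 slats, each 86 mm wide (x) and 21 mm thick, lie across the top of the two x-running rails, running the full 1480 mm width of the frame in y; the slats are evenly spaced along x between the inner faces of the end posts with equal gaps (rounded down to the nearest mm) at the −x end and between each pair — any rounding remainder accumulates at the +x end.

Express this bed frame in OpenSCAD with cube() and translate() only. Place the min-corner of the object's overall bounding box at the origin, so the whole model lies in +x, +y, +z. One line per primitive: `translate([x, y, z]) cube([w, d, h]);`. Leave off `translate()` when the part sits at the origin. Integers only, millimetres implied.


// slat z = rail_z + rail_h = 218 + 196 = 414
// slat gap = ⌊(1905 − 8·86) / 9⌋ = 135
cube([55, 55, 502]);
translate([0, 1425, 0]) cube([55, 55, 502]);
translate([1960, 0, 0]) cube([55, 55, 502]);
translate([1960, 1425, 0]) cube([55, 55, 502]);
translate([55, 0, 218]) cube([1905, 32, 196]);
translate([55, 1448, 218]) cube([1905, 32, 196]);
translate([0, 55, 218]) cube([32, 1370, 196]);
translate([1983, 55, 218]) cube([32, 1370, 196]);
translate([190, 0, 414]) cube([86, 1480, 21]);
translate([411, 0, 414]) cube([86, 1480, 21]);
translate([632, 0, 414]) cube([86, 1480, 21]);
translate([853, 0, 414]) cube([86, 1480, 21]);
translate([1074, 0, 414]) cube([86, 1480, 21]);
translate([1295, 0, 414]) cube([86, 1480, 21]);
translate([1516, 0, 414]) cube([86, 1480, 21]);
translate([1737, 0, 414]) cube([86, 1480, 21]);


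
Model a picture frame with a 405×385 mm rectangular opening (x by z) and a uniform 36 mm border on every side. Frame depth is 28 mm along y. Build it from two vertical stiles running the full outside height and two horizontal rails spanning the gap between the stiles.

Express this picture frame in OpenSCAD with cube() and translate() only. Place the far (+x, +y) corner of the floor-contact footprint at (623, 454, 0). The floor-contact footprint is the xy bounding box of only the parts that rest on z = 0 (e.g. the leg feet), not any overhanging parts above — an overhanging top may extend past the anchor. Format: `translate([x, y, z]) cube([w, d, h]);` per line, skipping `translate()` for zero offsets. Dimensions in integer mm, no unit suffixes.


translate([146, 426, 0]) cube([36, 28, 457]);
translate([587, 426, 0]) cube([36, 28, 457]);
translate([182, 426, 0]) cube([405, 28, 36]);
translate([182, 426, 421]) cube([405, 28, 36]);


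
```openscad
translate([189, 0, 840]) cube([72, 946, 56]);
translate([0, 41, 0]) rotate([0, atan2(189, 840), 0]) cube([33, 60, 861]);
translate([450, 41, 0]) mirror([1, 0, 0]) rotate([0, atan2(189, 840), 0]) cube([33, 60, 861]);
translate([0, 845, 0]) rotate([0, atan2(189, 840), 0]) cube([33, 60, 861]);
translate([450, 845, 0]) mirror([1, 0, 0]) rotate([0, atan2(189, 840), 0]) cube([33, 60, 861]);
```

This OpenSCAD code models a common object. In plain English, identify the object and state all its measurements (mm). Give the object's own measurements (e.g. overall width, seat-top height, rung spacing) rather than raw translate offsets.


A sawhorse. A 72×946×56 mm beam (x, y, z) sits on two A-frame leg pairs. Each pair is two raked legs of 33×60 mm section (60 mm along y) splaying symmetrically in x. Each leg rises 840 mm vertically over 189 mm of horizontal reach and is 861 mm long along its own axis. Every leg's outer bottom edge rests on the floor and its outer top edge meets a bottom edge of the beam — the left legs (tilting toward +x) meet the beam's −x bottom edge, the right legs (their mirror images, tilting toward −x) meet its +x bottom edge — so the leg tops tuck under the beam, the beam's underside is 840 mm above the floor, and the feet are 450 mm apart outside-to-outside with the beam centred between them. The two leg pairs are set in 41 mm from either end of the beam.


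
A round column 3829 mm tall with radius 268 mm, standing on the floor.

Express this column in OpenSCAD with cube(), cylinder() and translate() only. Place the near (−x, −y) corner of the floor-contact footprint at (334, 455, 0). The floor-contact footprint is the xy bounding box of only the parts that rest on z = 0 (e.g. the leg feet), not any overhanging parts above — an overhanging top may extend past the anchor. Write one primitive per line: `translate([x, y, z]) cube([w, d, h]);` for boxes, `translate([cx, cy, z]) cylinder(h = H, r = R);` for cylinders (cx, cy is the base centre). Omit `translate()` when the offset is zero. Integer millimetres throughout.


translate([602, 723, 0]) cylinder(h = 3829, r = 268);


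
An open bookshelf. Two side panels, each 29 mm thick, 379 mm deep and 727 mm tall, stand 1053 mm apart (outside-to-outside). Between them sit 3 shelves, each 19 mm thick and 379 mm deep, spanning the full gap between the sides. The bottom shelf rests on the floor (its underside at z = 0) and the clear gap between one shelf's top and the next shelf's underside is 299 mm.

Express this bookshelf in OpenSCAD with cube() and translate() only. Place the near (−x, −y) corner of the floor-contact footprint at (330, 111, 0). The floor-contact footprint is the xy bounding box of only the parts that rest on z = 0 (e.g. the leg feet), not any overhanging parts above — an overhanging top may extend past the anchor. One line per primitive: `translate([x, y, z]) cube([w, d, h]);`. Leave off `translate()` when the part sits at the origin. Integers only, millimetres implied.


translate([330, 111, 0]) cube([29, 379, 727]);
translate([1354, 111, 0]) cube([29, 379, 727]);
translate([359, 111, 0]) cube([995, 379, 19]);
translate([359, 111, 318]) cube([995, 379, 19]);
translate([359, 111, 636]) cube([995, 379, 19]);


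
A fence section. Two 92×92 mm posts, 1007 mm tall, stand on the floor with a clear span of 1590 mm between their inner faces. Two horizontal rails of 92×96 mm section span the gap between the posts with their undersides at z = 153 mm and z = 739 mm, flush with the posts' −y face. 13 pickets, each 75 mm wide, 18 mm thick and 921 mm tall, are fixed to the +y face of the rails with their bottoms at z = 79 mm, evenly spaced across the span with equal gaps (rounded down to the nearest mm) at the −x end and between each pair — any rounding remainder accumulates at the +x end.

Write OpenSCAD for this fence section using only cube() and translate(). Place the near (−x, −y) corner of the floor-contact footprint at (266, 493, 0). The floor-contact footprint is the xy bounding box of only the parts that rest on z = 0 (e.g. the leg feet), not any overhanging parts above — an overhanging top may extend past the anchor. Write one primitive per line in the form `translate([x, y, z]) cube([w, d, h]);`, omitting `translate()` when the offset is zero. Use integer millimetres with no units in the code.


translate([266, 493, 0]) cube([92, 92, 1007]);
translate([1948, 493, 0]) cube([92, 92, 1007]);
translate([358, 493, 153]) cube([1590, 92, 96]);
translate([358, 493, 739]) cube([1590, 92, 96]);
translate([401, 585, 79]) cube([75, 18, 921]);
translate([519, 585, 79]) cube([75, 18, 921]);
translate([637, 585, 79]) cube([75, 18, 921]);
translate([755, 585, 79]) cube([75, 18, 921]);
translate([873, 585, 79]) cube([75, 18, 921]);
translate([991, 585, 79]) cube([75, 18, 921]);
translate([1109, 585, 79]) cube([75, 18, 921]);
translate([1227, 585, 79]) cube([75, 18, 921]);
translate([1345, 585, 79]) cube([75, 18, 921]);
translate([1463, 585, 79]) cube([75, 18, 921]);
translate([1581, 585, 79]) cube([75, 18, 921]);
translate([1699, 585, 79]) cube([75, 18, 921]);
translate([1817, 585, 79]) cube([75, 18, 921]);


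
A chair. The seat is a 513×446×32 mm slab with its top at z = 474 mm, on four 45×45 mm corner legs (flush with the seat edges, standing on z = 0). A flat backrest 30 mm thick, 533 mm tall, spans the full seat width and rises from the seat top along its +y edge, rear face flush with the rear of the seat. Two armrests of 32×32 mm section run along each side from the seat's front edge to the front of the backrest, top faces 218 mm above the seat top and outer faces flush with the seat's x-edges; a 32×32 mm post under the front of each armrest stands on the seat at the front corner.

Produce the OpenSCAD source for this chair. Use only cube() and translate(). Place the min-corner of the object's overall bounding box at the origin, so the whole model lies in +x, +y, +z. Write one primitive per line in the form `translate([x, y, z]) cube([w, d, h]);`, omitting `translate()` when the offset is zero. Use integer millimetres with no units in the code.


translate([0, 0, 442]) cube([513, 446, 32]);
cube([45, 45, 442]);
translate([468, 0, 0]) cube([45, 45, 442]);
translate([0, 401, 0]) cube([45, 45, 442]);
translate([468, 401, 0]) cube([45, 45, 442]);
translate([0, 416, 474]) cube([513, 30, 533]);
translate([0, 0, 660]) cube([32, 416, 32]);
translate([481, 0, 660]) cube([32, 416, 32]);
translate([0, 0, 474]) cube([32, 32, 186]);
translate([481, 0, 474]) cube([32, 32, 186]);
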